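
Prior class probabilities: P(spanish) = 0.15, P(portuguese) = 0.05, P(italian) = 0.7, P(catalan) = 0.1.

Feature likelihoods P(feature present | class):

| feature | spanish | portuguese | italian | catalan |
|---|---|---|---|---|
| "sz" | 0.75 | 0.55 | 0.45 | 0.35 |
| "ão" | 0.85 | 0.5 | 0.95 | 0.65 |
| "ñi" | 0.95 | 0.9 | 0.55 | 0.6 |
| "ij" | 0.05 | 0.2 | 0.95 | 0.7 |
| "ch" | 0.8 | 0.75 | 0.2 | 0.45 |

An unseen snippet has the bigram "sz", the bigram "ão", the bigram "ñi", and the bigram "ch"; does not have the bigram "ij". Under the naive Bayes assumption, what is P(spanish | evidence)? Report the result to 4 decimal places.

0.8635

spanish: 0.15 × 0.75 × 0.85 × 0.95 × (1−0.05) × 0.8 = 0.06904125
portuguese: 0.05 × 0.55 × 0.5 × 0.9 × (1−0.2) × 0.75 = 0.007425
italian: 0.7 × 0.45 × 0.95 × 0.55 × (1−0.95) × 0.2 = 0.001645875
catalan: 0.1 × 0.35 × 0.65 × 0.6 × (1−0.7) × 0.45 = 0.00184275
P(spanish | x) = 0.06904125 / 0.079954875 ≈ 0.8635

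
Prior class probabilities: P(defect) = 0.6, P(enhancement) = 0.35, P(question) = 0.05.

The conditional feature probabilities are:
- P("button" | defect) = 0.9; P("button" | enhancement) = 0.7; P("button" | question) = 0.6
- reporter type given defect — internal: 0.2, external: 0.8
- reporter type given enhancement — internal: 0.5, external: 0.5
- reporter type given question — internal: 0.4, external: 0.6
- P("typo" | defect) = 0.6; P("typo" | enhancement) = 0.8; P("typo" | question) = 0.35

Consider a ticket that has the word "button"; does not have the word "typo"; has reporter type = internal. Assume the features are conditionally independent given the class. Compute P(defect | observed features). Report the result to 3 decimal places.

defect: 0.6 × 0.9 × 0.2 × (1−0.6) = 0.0432
enhancement: 0.35 × 0.7 × 0.5 × (1−0.8) = 0.0245
question: 0.05 × 0.6 × 0.4 × (1−0.35) = 0.0078
P(defect | x) = 0.0432 / 0.0755 ≈ 0.572

0.572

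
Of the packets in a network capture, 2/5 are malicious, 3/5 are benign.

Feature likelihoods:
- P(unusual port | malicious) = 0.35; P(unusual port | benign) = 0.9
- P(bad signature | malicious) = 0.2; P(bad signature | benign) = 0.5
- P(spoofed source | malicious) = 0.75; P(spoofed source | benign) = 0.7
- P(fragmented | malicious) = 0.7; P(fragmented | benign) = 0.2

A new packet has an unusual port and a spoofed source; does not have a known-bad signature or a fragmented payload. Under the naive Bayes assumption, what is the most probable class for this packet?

benign

malicious: 0.4 × 0.35 × (1−0.2) × 0.75 × (1−0.7) = 0.0252
benign: 0.6 × 0.9 × (1−0.5) × 0.7 × (1−0.2) = 0.1512
Highest score → benign.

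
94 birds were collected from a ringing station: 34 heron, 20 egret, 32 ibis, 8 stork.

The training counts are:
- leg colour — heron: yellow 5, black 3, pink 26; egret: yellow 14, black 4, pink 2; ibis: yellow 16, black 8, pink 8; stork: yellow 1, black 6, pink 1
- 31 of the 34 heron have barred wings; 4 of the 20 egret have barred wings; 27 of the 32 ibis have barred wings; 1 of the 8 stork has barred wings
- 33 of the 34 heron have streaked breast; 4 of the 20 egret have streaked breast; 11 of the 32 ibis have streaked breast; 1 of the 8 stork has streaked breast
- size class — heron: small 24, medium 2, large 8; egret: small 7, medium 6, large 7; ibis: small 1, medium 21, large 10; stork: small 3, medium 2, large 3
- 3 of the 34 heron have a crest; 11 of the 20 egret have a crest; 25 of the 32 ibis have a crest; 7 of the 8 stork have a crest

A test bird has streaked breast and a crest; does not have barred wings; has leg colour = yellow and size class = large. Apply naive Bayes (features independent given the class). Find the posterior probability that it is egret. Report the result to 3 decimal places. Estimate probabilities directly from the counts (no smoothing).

heron: (34/94) × (5/34) × (3/34) × (33/34) × (8/34) × (3/34) ≈ 0.0000945743
egret: (20/94) × (14/20) × (16/20) × (4/20) × (7/20) × (11/20) ≈ 0.00458723
ibis: (32/94) × (16/32) × (5/32) × (11/32) × (10/32) × (25/32) ≈ 0.002232
stork: (8/94) × (1/8) × (7/8) × (1/8) × (3/8) × (7/8) ≈ 0.000381794
P(egret | x) = 0.00458723 / 0.0072955983 ≈ 0.629

0.629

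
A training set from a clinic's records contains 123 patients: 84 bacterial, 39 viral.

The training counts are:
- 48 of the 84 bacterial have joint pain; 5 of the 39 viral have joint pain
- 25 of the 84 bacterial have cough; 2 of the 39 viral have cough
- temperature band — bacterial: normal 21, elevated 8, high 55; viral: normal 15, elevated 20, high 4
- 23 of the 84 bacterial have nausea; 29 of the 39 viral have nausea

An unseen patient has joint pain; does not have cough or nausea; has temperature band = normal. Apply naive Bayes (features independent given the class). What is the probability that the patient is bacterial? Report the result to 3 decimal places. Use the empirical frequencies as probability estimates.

bacterial: (84/123) × (48/84) × (59/84) × (21/84) × (61/84) ≈ 0.0497622
viral: (39/123) × (5/39) × (37/39) × (15/39) × (10/39) ≈ 0.00380333
P(bacterial | x) = 0.0497622 / 0.05356553 ≈ 0.929

0.929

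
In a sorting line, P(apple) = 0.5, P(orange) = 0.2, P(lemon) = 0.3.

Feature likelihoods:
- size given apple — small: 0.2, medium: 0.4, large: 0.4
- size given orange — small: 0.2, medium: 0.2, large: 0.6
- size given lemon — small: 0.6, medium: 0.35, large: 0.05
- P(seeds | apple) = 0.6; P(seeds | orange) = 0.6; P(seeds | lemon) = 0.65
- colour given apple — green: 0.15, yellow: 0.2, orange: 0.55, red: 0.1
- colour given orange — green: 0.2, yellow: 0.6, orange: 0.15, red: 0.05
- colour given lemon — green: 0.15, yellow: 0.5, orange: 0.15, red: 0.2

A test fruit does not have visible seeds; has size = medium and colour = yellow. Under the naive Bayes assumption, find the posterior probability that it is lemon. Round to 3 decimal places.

apple: 0.5 × 0.4 × (1−0.6) × 0.2 = 0.016
orange: 0.2 × 0.2 × (1−0.6) × 0.6 = 0.0096
lemon: 0.3 × 0.35 × (1−0.65) × 0.5 = 0.018375
P(lemon | x) = 0.018375 / 0.043975 ≈ 0.418

0.418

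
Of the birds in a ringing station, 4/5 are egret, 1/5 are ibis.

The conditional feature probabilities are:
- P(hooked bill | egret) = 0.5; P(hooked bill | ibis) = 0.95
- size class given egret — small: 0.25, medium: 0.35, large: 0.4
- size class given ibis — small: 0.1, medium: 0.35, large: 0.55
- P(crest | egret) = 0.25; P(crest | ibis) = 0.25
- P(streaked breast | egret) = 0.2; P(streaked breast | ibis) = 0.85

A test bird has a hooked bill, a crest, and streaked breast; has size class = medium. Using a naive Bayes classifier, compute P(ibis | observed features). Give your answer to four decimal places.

0.6687

egret: 0.8 × 0.5 × 0.35 × 0.25 × 0.2 = 0.007
ibis: 0.2 × 0.95 × 0.35 × 0.25 × 0.85 = 0.01413125
P(ibis | x) = 0.01413125 / 0.02113125 ≈ 0.6687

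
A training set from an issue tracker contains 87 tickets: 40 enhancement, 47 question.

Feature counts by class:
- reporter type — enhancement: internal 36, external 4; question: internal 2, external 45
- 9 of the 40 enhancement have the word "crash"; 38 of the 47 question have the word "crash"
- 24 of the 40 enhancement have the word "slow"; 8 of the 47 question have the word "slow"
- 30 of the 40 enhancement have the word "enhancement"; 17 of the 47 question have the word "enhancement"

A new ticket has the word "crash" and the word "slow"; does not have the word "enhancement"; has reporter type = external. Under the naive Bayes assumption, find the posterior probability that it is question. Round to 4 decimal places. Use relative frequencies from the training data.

0.9670

enhancement: (40/87) × (4/40) × (9/40) × (24/40) × (10/40) ≈ 0.00155172
question: (47/87) × (45/47) × (38/47) × (8/47) × (30/47) ≈ 0.0454354
P(question | x) = 0.0454354 / 0.04698712 ≈ 0.9670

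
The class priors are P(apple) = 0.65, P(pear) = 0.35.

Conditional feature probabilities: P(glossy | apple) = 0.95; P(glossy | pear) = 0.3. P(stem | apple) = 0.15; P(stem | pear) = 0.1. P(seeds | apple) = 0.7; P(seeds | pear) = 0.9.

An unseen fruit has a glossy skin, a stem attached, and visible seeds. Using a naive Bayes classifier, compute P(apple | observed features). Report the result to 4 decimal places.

apple: 0.65 × 0.95 × 0.15 × 0.7 = 0.0648375
pear: 0.35 × 0.3 × 0.1 × 0.9 = 0.00945
P(apple | x) = 0.0648375 / 0.0742875 ≈ 0.8728

0.8728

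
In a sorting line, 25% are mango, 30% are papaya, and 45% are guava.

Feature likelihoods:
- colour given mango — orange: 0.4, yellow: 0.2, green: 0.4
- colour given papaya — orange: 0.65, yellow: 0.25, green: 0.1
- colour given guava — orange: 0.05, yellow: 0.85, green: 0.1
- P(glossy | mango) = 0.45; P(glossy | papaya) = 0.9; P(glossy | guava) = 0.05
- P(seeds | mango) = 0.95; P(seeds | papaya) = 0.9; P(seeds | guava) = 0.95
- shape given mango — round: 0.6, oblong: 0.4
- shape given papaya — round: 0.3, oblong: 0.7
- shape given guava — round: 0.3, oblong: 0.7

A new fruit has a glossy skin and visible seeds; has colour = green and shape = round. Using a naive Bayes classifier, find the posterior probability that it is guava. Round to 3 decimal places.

0.019

mango: 0.25 × 0.4 × 0.45 × 0.95 × 0.6 = 0.02565
papaya: 0.3 × 0.1 × 0.9 × 0.9 × 0.3 = 0.00729
guava: 0.45 × 0.1 × 0.05 × 0.95 × 0.3 = 0.00064125
P(guava | x) = 0.00064125 / 0.03358125 ≈ 0.019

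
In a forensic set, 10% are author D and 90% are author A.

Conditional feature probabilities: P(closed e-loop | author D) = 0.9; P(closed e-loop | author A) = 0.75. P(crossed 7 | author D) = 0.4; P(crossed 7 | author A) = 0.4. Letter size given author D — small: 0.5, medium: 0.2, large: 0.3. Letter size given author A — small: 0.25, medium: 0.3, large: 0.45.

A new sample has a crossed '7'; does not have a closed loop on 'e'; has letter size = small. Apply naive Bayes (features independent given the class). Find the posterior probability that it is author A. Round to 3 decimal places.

author D: 0.1 × (1−0.9) × 0.4 × 0.5 = 0.002
author A: 0.9 × (1−0.75) × 0.4 × 0.25 = 0.0225
P(author A | x) = 0.0225 / 0.0245 ≈ 0.918

0.918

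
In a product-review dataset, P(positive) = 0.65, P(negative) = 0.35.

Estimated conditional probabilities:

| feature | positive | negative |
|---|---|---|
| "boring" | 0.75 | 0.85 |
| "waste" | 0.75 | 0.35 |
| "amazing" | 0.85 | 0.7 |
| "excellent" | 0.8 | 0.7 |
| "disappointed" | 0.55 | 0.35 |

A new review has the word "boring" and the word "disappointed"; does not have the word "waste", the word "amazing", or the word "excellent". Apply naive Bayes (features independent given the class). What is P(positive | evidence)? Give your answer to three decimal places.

positive: 0.65 × 0.75 × (1−0.75) × (1−0.85) × (1−0.8) × 0.55 = 0.0020109375
negative: 0.35 × 0.85 × (1−0.35) × (1−0.7) × (1−0.7) × 0.35 = 0.0060913125
P(positive | x) = 0.0020109375 / 0.00810225 ≈ 0.248

0.248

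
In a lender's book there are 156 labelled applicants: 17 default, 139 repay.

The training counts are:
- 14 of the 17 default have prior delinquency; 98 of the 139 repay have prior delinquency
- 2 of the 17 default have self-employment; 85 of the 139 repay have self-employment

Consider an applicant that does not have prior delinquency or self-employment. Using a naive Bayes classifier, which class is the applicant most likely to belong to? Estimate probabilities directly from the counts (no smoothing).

repay

default: (17/156) × (3/17) × (15/17) ≈ 0.0169683
repay: (139/156) × (41/139) × (54/139) ≈ 0.102103
Highest score → repay.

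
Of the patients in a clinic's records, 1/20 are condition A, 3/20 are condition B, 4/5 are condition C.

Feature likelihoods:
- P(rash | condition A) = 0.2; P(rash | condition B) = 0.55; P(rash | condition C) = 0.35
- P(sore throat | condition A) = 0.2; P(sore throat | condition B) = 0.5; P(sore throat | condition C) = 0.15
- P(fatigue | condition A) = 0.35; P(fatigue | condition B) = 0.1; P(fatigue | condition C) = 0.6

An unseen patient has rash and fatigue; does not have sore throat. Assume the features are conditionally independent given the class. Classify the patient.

condition A: 0.05 × 0.2 × (1−0.2) × 0.35 = 0.0028
condition B: 0.15 × 0.55 × (1−0.5) × 0.1 = 0.004125
condition C: 0.8 × 0.35 × (1−0.15) × 0.6 = 0.1428
Highest score → condition C.

condition C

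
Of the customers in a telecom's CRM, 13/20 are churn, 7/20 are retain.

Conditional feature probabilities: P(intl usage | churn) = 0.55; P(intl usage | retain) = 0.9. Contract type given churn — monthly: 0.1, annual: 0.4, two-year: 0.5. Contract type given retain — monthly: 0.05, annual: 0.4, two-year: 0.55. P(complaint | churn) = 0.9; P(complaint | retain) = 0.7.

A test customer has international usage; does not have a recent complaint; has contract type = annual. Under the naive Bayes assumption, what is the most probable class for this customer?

churn: 0.65 × 0.55 × 0.4 × (1−0.9) = 0.0143
retain: 0.35 × 0.9 × 0.4 × (1−0.7) = 0.0378
Highest score → retain.

retain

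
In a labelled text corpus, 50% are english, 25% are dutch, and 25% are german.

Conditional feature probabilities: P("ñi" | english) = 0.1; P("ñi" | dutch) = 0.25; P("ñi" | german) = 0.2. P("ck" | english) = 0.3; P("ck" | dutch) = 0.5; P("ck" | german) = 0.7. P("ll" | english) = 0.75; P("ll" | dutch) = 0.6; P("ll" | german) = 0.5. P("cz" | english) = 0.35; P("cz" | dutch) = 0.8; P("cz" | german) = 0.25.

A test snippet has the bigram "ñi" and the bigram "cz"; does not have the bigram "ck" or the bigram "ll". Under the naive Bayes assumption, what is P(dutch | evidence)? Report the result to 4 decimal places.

0.6695

english: 0.5 × 0.1 × (1−0.3) × (1−0.75) × 0.35 = 0.0030625
dutch: 0.25 × 0.25 × (1−0.5) × (1−0.6) × 0.8 = 0.01
german: 0.25 × 0.2 × (1−0.7) × (1−0.5) × 0.25 = 0.001875
P(dutch | x) = 0.01 / 0.0149375 ≈ 0.6695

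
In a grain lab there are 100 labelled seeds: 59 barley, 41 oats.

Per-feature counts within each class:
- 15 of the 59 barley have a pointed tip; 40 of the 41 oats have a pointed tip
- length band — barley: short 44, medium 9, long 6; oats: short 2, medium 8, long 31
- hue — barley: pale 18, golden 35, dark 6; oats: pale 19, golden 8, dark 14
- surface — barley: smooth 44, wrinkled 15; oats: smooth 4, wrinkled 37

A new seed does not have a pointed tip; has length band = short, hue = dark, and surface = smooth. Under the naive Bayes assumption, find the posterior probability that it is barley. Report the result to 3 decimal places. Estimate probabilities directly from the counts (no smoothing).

0.999

barley: (59/100) × (44/59) × (44/59) × (6/59) × (44/59) ≈ 0.0248859
oats: (41/100) × (1/41) × (2/41) × (14/41) × (4/41) ≈ 0.0000162505
P(barley | x) = 0.0248859 / 0.0249021505 ≈ 0.999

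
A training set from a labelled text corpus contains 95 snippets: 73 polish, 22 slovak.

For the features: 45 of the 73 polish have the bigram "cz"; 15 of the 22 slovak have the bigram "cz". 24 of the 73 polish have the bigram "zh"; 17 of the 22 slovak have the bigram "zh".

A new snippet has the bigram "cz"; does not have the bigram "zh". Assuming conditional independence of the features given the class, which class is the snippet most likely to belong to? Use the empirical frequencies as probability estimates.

polish: (73/95) × (45/73) × (49/73) ≈ 0.317952
slovak: (22/95) × (15/22) × (5/22) ≈ 0.0358852
Highest score → polish.

polish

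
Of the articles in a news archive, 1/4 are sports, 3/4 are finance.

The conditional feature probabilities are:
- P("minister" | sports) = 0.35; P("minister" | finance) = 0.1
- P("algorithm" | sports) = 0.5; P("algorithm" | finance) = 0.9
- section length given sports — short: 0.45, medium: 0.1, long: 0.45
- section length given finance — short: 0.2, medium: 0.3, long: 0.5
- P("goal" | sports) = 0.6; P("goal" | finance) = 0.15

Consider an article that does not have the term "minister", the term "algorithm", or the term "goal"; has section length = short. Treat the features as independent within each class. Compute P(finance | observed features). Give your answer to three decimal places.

0.440

sports: 0.25 × (1−0.35) × (1−0.5) × 0.45 × (1−0.6) = 0.014625
finance: 0.75 × (1−0.1) × (1−0.9) × 0.2 × (1−0.15) = 0.011475
P(finance | x) = 0.011475 / 0.0261 ≈ 0.440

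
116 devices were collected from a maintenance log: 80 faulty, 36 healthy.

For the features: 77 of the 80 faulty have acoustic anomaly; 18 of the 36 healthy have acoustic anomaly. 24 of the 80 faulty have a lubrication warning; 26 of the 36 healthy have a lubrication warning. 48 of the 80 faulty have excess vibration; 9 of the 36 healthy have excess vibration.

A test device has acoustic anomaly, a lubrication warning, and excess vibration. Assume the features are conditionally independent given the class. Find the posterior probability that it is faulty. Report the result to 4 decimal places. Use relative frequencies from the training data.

0.8101

faulty: (80/116) × (77/80) × (24/80) × (48/80) ≈ 0.119483
healthy: (36/116) × (18/36) × (26/36) × (9/36) ≈ 0.0280172
P(faulty | x) = 0.119483 / 0.1475002 ≈ 0.8101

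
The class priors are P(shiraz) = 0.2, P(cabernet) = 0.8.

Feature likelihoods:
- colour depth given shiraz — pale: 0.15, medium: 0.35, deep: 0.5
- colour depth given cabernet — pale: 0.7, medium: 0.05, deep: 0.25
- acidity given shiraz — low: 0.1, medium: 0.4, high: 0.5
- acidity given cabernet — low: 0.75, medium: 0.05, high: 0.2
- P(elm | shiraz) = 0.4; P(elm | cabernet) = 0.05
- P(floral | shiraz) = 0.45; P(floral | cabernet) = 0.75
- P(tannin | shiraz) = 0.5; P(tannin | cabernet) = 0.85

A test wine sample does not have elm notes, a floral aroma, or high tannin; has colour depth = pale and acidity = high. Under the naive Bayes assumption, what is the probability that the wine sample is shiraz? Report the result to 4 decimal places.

shiraz: 0.2 × 0.15 × 0.5 × (1−0.4) × (1−0.45) × (1−0.5) = 0.002475
cabernet: 0.8 × 0.7 × 0.2 × (1−0.05) × (1−0.75) × (1−0.85) = 0.00399
P(shiraz | x) = 0.002475 / 0.006465 ≈ 0.3828

0.3828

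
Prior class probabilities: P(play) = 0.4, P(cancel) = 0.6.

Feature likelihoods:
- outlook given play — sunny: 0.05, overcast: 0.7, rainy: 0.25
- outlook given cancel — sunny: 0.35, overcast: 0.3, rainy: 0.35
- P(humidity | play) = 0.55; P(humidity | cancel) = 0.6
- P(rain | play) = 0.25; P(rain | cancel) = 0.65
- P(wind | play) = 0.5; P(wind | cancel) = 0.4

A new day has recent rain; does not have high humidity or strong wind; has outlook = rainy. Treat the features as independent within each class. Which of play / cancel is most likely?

cancel

play: 0.4 × 0.25 × (1−0.55) × 0.25 × (1−0.5) = 0.005625
cancel: 0.6 × 0.35 × (1−0.6) × 0.65 × (1−0.4) = 0.03276
Highest score → cancel.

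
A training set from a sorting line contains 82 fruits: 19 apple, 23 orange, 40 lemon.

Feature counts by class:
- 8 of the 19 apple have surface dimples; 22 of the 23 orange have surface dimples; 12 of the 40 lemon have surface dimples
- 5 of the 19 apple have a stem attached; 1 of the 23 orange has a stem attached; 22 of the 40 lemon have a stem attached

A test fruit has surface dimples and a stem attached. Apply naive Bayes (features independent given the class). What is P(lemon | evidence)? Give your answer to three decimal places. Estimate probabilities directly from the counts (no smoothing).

apple: (19/82) × (8/19) × (5/19) ≈ 0.0256739
orange: (23/82) × (22/23) × (1/23) ≈ 0.0116649
lemon: (40/82) × (12/40) × (22/40) ≈ 0.0804878
P(lemon | x) = 0.0804878 / 0.1178266 ≈ 0.683

0.683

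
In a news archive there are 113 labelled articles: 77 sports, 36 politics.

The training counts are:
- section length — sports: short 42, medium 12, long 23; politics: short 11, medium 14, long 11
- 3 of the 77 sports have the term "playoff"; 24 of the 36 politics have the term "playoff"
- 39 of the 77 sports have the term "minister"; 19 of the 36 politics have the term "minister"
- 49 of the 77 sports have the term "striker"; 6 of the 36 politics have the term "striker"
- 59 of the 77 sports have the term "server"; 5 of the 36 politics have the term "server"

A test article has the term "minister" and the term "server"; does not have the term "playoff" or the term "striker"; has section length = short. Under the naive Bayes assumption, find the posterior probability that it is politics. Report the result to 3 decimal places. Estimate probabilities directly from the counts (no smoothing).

0.038

sports: (77/113) × (42/77) × (74/77) × (39/77) × (28/77) × (59/77) ≈ 0.0504097
politics: (36/113) × (11/36) × (12/36) × (19/36) × (30/36) × (5/36) ≈ 0.00198212
P(politics | x) = 0.00198212 / 0.05239182 ≈ 0.038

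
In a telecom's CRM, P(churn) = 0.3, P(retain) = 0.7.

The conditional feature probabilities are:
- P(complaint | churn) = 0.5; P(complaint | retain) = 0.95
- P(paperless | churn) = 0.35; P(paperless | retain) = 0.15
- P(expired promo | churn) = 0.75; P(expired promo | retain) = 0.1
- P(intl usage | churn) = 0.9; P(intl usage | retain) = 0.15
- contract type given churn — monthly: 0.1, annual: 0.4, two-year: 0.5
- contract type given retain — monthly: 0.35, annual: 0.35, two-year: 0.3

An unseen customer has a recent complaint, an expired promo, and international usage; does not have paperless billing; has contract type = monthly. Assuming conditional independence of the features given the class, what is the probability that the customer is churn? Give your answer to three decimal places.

churn: 0.3 × 0.5 × (1−0.35) × 0.75 × 0.9 × 0.1 = 0.00658125
retain: 0.7 × 0.95 × (1−0.15) × 0.1 × 0.15 × 0.35 = 0.0029675625
P(churn | x) = 0.00658125 / 0.0095488125 ≈ 0.689

0.689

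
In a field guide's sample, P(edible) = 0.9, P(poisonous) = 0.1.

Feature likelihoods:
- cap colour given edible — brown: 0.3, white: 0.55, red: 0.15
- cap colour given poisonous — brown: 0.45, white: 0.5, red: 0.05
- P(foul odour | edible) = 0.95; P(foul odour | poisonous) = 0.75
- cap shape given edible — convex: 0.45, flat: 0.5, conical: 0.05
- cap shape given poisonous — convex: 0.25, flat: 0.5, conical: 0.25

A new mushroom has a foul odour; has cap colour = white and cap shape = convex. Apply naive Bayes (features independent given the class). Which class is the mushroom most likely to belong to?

edible

edible: 0.9 × 0.55 × 0.95 × 0.45 = 0.2116125
poisonous: 0.1 × 0.5 × 0.75 × 0.25 = 0.009375
Highest score → edible.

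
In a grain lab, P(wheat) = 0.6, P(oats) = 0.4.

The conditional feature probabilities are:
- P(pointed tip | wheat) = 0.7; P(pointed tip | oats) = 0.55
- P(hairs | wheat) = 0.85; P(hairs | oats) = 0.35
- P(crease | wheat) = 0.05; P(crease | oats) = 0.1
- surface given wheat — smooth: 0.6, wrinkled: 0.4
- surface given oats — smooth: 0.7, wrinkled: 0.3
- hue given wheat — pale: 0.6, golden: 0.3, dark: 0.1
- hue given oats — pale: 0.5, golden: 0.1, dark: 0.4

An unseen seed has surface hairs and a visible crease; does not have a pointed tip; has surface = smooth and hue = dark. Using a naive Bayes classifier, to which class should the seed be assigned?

oats

wheat: 0.6 × (1−0.7) × 0.85 × 0.05 × 0.6 × 0.1 = 0.000459
oats: 0.4 × (1−0.55) × 0.35 × 0.1 × 0.7 × 0.4 = 0.001764
Highest score → oats.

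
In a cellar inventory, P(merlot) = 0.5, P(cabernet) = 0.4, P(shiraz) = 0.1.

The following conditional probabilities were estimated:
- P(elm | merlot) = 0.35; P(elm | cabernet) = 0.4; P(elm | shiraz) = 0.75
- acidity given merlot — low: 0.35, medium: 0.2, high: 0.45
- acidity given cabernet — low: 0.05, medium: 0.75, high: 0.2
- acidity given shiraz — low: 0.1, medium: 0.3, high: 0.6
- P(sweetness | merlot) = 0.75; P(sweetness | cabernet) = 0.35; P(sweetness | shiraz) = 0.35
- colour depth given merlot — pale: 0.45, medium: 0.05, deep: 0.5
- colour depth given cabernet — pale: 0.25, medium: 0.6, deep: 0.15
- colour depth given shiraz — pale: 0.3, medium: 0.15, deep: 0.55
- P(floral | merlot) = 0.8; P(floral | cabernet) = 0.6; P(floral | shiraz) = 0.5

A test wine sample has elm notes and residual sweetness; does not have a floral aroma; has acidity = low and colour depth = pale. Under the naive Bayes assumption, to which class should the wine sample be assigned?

merlot: 0.5 × 0.35 × 0.35 × 0.75 × 0.45 × (1−0.8) = 0.004134375
cabernet: 0.4 × 0.4 × 0.05 × 0.35 × 0.25 × (1−0.6) = 0.00028
shiraz: 0.1 × 0.75 × 0.1 × 0.35 × 0.3 × (1−0.5) = 0.00039375
Highest score → merlot.

merlot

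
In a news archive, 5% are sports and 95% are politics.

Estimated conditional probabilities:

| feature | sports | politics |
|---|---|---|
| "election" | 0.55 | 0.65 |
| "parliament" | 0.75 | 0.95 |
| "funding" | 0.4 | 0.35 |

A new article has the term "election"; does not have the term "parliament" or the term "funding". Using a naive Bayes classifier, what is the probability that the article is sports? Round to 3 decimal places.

sports: 0.05 × 0.55 × (1−0.75) × (1−0.4) = 0.004125
politics: 0.95 × 0.65 × (1−0.95) × (1−0.35) = 0.02006875
P(sports | x) = 0.004125 / 0.02419375 ≈ 0.170

0.170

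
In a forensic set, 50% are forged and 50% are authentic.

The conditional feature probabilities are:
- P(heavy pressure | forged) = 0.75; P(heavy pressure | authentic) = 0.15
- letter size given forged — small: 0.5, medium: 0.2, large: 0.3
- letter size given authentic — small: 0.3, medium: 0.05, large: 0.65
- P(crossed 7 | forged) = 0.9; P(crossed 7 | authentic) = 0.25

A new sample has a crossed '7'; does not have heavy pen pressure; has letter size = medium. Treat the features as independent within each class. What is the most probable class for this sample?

forged

forged: 0.5 × (1−0.75) × 0.2 × 0.9 = 0.0225
authentic: 0.5 × (1−0.15) × 0.05 × 0.25 = 0.0053125
Highest score → forged.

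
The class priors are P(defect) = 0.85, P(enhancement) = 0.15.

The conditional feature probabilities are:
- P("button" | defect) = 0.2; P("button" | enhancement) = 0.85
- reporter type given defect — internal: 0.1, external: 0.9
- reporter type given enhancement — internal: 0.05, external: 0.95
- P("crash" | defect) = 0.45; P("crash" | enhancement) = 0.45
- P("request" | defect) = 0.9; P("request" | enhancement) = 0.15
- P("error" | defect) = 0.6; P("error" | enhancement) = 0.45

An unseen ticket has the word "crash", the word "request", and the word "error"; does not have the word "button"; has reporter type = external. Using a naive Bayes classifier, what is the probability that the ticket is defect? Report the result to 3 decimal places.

0.996

defect: 0.85 × (1−0.2) × 0.9 × 0.45 × 0.9 × 0.6 = 0.148716
enhancement: 0.15 × (1−0.85) × 0.95 × 0.45 × 0.15 × 0.45 = 0.000649265625
P(defect | x) = 0.148716 / 0.149365265625 ≈ 0.996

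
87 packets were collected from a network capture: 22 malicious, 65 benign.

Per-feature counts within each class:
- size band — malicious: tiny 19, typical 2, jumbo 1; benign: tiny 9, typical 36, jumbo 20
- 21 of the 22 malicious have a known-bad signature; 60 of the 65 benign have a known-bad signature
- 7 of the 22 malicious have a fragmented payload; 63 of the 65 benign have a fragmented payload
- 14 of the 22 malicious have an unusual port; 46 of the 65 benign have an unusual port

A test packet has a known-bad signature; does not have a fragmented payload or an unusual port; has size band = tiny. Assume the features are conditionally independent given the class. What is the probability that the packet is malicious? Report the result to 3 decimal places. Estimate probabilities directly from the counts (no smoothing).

malicious: (22/87) × (19/22) × (21/22) × (15/22) × (8/22) ≈ 0.0516853
benign: (65/87) × (9/65) × (60/65) × (2/65) × (19/65) ≈ 0.000858851
P(malicious | x) = 0.0516853 / 0.052544151 ≈ 0.984

0.984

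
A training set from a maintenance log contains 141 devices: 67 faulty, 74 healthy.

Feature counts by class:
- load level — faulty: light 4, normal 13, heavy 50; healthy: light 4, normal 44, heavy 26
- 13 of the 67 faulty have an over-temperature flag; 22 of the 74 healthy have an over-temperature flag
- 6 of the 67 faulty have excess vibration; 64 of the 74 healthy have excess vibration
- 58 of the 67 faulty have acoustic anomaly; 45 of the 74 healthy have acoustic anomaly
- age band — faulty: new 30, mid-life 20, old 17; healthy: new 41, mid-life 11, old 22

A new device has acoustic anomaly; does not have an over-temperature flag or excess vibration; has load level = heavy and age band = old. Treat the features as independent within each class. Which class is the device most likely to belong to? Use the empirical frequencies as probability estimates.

faulty

faulty: (67/141) × (50/67) × (54/67) × (61/67) × (58/67) × (17/67) ≈ 0.0571547
healthy: (74/141) × (26/74) × (52/74) × (10/74) × (45/74) × (22/74) ≈ 0.00316567
Highest score → faulty.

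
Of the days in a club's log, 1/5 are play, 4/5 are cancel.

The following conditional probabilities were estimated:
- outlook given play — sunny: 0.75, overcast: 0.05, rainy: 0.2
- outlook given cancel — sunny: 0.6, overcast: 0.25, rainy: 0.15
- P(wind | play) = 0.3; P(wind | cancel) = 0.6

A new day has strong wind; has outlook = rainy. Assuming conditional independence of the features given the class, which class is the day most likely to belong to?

play: 0.2 × 0.2 × 0.3 = 0.012
cancel: 0.8 × 0.15 × 0.6 = 0.072
Highest score → cancel.

cancel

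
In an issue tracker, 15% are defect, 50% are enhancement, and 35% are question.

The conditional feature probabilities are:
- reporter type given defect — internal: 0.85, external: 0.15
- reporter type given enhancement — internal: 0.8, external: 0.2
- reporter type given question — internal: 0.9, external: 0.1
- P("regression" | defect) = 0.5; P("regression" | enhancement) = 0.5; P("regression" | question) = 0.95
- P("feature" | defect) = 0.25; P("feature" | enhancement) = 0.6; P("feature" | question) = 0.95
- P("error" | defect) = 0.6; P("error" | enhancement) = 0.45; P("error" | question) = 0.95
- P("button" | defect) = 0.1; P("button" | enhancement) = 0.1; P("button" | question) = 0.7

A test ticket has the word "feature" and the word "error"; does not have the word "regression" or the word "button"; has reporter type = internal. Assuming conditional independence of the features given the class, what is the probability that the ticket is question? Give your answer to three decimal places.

defect: 0.15 × 0.85 × (1−0.5) × 0.25 × 0.6 × (1−0.1) = 0.00860625
enhancement: 0.5 × 0.8 × (1−0.5) × 0.6 × 0.45 × (1−0.1) = 0.0486
question: 0.35 × 0.9 × (1−0.95) × 0.95 × 0.95 × (1−0.7) = 0.0042643125
P(question | x) = 0.0042643125 / 0.0614705625 ≈ 0.069

0.069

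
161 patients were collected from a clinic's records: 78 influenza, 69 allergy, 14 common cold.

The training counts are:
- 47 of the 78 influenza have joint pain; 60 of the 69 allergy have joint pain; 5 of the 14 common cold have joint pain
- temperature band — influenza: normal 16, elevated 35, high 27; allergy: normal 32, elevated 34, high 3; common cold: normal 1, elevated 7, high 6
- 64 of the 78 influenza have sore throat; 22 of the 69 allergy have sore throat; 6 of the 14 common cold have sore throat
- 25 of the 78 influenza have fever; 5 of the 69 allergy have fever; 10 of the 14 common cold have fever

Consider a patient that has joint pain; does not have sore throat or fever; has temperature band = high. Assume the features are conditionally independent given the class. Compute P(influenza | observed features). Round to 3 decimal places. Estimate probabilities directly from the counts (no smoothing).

0.498

influenza: (78/161) × (47/78) × (27/78) × (14/78) × (53/78) ≈ 0.0123241
allergy: (69/161) × (60/69) × (3/69) × (47/69) × (64/69) ≈ 0.0102371
common cold: (14/161) × (5/14) × (6/14) × (8/14) × (4/14) ≈ 0.00217301
P(influenza | x) = 0.0123241 / 0.02473421 ≈ 0.498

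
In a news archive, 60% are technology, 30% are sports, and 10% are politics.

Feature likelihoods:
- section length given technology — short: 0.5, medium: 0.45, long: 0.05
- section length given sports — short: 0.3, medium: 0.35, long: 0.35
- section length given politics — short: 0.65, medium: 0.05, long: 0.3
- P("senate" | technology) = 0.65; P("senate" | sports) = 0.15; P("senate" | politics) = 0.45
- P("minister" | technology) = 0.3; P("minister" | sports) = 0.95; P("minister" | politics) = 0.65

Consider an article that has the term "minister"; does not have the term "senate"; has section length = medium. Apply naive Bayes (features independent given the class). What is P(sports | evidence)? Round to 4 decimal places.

technology: 0.6 × 0.45 × (1−0.65) × 0.3 = 0.02835
sports: 0.3 × 0.35 × (1−0.15) × 0.95 = 0.0847875
politics: 0.1 × 0.05 × (1−0.45) × 0.65 = 0.0017875
P(sports | x) = 0.0847875 / 0.114925 ≈ 0.7378

0.7378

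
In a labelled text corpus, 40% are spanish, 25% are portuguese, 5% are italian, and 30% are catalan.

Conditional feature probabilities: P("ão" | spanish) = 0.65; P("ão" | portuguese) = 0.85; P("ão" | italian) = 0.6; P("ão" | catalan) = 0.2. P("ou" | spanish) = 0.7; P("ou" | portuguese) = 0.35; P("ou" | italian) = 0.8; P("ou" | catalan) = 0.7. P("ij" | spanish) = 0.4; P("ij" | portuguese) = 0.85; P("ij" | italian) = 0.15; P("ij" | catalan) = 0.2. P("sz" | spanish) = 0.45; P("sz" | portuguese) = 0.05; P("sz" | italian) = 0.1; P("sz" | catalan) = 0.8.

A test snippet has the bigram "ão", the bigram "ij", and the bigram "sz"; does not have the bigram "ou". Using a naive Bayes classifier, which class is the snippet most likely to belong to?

spanish: 0.4 × 0.65 × (1−0.7) × 0.4 × 0.45 = 0.01404
portuguese: 0.25 × 0.85 × (1−0.35) × 0.85 × 0.05 = 0.0058703125
italian: 0.05 × 0.6 × (1−0.8) × 0.15 × 0.1 = 0.00009
catalan: 0.3 × 0.2 × (1−0.7) × 0.2 × 0.8 = 0.00288
Highest score → spanish.

spanish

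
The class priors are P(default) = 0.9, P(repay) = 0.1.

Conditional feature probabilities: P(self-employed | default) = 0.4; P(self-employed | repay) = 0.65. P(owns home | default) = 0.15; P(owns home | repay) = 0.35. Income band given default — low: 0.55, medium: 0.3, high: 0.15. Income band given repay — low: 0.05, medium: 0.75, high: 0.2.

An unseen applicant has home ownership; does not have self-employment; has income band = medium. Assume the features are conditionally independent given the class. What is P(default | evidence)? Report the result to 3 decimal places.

0.726

default: 0.9 × (1−0.4) × 0.15 × 0.3 = 0.0243
repay: 0.1 × (1−0.65) × 0.35 × 0.75 = 0.0091875
P(default | x) = 0.0243 / 0.0334875 ≈ 0.726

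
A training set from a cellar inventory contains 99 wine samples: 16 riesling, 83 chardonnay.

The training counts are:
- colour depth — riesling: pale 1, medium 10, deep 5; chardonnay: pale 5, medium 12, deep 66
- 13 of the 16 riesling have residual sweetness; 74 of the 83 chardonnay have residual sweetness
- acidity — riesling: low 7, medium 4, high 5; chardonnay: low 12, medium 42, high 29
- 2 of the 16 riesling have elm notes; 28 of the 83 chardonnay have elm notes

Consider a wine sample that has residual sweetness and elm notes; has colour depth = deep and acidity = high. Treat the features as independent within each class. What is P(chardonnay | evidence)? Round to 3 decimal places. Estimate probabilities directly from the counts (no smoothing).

0.978

riesling: (16/99) × (5/16) × (13/16) × (5/16) × (2/16) ≈ 0.00160294
chardonnay: (83/99) × (66/83) × (74/83) × (29/83) × (28/83) ≈ 0.0700587
P(chardonnay | x) = 0.0700587 / 0.07166164 ≈ 0.978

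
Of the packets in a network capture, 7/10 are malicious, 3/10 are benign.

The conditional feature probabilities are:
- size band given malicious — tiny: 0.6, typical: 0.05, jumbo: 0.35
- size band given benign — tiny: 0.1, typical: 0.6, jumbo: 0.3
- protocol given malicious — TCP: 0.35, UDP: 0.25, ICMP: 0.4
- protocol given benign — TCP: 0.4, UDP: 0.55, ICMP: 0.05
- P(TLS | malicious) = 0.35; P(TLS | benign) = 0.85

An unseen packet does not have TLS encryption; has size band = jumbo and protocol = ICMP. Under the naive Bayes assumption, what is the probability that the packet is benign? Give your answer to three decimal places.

malicious: 0.7 × 0.35 × 0.4 × (1−0.35) = 0.0637
benign: 0.3 × 0.3 × 0.05 × (1−0.85) = 0.000675
P(benign | x) = 0.000675 / 0.064375 ≈ 0.010

0.010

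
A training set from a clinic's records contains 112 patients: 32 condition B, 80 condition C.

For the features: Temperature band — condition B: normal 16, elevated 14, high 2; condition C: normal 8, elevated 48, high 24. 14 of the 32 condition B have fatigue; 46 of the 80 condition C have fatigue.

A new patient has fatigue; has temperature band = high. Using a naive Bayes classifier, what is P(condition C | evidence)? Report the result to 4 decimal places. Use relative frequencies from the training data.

0.9404

condition B: (32/112) × (2/32) × (14/32) = 0.0078125
condition C: (80/112) × (24/80) × (46/80) ≈ 0.123214
P(condition C | x) = 0.123214 / 0.1310265 ≈ 0.9404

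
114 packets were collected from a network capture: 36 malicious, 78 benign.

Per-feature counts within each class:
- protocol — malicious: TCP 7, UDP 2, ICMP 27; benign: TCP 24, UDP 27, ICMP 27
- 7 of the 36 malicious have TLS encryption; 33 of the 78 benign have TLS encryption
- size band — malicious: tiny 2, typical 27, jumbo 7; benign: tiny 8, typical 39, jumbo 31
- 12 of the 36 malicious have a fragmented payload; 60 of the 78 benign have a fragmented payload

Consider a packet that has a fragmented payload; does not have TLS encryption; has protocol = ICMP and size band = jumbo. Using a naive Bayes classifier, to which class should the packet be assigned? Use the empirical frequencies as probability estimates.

malicious: (36/114) × (27/36) × (29/36) × (7/36) × (12/36) ≈ 0.012366
benign: (78/114) × (27/78) × (45/78) × (31/78) × (60/78) ≈ 0.0417735
Highest score → benign.

benign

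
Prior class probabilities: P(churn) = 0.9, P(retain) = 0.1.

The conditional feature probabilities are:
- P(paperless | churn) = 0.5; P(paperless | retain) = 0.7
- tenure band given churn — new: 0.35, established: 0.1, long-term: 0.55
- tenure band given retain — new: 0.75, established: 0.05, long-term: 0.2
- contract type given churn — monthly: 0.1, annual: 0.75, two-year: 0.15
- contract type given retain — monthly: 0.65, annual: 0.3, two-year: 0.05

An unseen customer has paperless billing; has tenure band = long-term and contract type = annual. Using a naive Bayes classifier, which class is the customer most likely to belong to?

churn

churn: 0.9 × 0.5 × 0.55 × 0.75 = 0.185625
retain: 0.1 × 0.7 × 0.2 × 0.3 = 0.0042
Highest score → churn.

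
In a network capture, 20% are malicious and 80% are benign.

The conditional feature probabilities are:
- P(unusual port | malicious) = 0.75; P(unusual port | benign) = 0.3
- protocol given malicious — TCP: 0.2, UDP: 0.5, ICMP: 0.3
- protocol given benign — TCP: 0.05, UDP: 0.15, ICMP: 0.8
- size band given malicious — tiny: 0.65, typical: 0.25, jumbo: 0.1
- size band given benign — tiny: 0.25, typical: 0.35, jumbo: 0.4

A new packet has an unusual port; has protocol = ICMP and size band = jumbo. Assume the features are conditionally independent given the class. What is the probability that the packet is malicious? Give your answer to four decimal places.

malicious: 0.2 × 0.75 × 0.3 × 0.1 = 0.0045
benign: 0.8 × 0.3 × 0.8 × 0.4 = 0.0768
P(malicious | x) = 0.0045 / 0.0813 ≈ 0.0554

0.0554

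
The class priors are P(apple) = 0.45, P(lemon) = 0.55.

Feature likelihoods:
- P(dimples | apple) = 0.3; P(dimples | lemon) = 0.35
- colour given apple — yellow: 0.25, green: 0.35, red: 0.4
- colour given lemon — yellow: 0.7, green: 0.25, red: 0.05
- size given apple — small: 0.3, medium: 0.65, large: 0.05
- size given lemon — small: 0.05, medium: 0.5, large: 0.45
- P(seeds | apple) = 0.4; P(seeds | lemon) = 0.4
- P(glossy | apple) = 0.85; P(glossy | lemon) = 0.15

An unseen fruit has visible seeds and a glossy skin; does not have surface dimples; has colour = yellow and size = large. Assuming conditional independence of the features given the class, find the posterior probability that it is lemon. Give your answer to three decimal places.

0.835

apple: 0.45 × (1−0.3) × 0.25 × 0.05 × 0.4 × 0.85 = 0.00133875
lemon: 0.55 × (1−0.35) × 0.7 × 0.45 × 0.4 × 0.15 = 0.00675675
P(lemon | x) = 0.00675675 / 0.0080955 ≈ 0.835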